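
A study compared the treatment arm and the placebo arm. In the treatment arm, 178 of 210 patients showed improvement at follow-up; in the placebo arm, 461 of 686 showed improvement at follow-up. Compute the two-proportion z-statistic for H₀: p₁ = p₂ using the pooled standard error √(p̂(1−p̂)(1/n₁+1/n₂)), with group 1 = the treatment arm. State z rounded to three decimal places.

Sample proportions: p̂₁ = 178/210 = 0.84762 and p̂₂ = 461/686 = 0.67201.
Pooled p̂ = (178+461)/(210+686) = 639/896 = 0.71317.
SE = √[p̂(1−p̂)(1/n₁+1/n₂)] = √[0.71317·0.28683·(1/210+1/686)] ≈ 0.035669.
z = (p̂₁ − p̂₂)/SE = (0.84762 − 0.67201)/0.035669 = 0.17561/0.035669 = 4.923.

z = 4.923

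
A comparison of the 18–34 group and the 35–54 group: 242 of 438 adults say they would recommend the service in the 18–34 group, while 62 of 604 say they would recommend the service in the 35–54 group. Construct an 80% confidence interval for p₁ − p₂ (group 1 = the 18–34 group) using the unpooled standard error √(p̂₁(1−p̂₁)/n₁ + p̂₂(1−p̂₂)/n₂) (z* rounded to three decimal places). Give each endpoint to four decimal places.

(0.4155, 0.4842)

p̂₁ = 0.55251, p̂₂ = 0.10265, so the observed difference is 0.44986.
SE = √(0.000564481 + 0.000152504) = √0.000716985 = 0.026777.
z* = 1.282 at the 80% level. Margin of error = 0.03433.
So the interval runs from 0.4155 to 0.4842.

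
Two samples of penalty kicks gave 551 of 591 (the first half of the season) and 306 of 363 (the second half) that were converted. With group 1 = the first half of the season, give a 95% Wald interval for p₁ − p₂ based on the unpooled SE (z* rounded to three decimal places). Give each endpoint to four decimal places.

p̂₁ = 0.93232, p̂₂ = 0.84298, so the observed difference is 0.08934.
Unpooled SE = √(p̂₁(1−p̂₁)/n₁ + p̂₂(1−p̂₂)/n₂) = √(0.000106770 + 0.000364650) = 0.021712.
For 95% confidence, z* = 1.960. Margin of error = 0.04256.
CI: 0.08934 ± 0.04256 = (0.0468, 0.1319).

(0.0468, 0.1319)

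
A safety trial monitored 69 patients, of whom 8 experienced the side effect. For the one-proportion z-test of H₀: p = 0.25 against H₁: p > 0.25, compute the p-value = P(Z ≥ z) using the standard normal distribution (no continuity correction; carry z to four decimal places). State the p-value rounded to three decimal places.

p-value = 0.995

With x = 8 successes in n = 69, p̂ = 0.11594.
Under H₀, SE = √(p₀(1−p₀)/n) = √(0.25·0.75/69) = √0.002717391 = 0.052129.
z = (p̂ − p₀)/SE = (8/69 − 0.25)/0.052129 ≈ -2.5717.
p-value = P(Z ≥ z) with z = -2.5717 → 0.995.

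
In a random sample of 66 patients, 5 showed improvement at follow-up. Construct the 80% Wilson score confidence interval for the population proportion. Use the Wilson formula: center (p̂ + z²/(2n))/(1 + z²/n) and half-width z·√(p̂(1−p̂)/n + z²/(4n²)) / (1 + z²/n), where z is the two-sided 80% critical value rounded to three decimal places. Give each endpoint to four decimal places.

(0.0436, 0.1286)

Here p̂ = 5/66 = 0.07576 and z = 1.282 (z² = 1.643524).
1 + z²/n = 1.024902.
Center = (0.07576 + 0.012451)/1.024902 = 0.08607.
Radicand: p̂(1−p̂)/n + z²/(4n²) = 0.001060884 + 0.000094325 = 0.001155209.
Half-width = 1.282·√0.001155209/1.024902 = 0.04251.
Interval: 0.08607 ± 0.04251 → (0.0436, 0.1286).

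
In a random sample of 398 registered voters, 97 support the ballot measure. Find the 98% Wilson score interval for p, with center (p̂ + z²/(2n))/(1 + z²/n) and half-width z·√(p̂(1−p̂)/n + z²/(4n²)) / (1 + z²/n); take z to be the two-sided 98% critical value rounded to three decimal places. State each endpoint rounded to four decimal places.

(0.1973, 0.2970)

Here p̂ = 97/398 = 0.24372 and z = 2.326 (z² = 5.410276).
1 + z²/n = 1.013594.
Center = (0.24372 + 0.006797)/1.013594 = 0.24716.
Radicand: p̂(1−p̂)/n + z²/(4n²) = 0.000463115 + 0.000008539 = 0.000471654.
Half-width = z·√(radicand)/denom = 2.326·0.021718/1.013594 = 0.04984.
CI: 0.24716 ± 0.04984 = (0.1973, 0.2970).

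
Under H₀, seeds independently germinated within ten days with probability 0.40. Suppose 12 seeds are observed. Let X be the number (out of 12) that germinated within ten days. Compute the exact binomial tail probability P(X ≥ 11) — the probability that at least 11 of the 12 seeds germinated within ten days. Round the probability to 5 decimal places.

X ~ Binomial(n=12, p=0.40).
P(X ≥ 11) = C(12,11)·0.40^11·0.60^1 + C(12,12)·0.40^12·0.60^0.
= 0.000302 + 0.000017 = 0.00032.

P = 0.00032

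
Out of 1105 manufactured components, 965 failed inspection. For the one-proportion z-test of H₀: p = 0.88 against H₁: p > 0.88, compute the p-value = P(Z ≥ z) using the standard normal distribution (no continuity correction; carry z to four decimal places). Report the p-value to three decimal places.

With x = 965 successes in n = 1105, p̂ = 0.87330.
Under H₀, SE = √(p₀(1−p₀)/n) = √(0.88·0.12/1105) = √0.000095566 = 0.009776.
z = (p̂ − p₀)/SE = (965/1105 − 0.88)/0.009776 ≈ -0.6850.
From the standard normal, P(Z ≥ z) = 0.753.

p-value = 0.753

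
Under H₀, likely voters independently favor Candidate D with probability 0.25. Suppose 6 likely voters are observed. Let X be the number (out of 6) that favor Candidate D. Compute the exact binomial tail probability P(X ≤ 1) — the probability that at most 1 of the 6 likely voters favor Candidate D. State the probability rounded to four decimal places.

P = 0.5339

X is binomial with n = 6 and p = 0.25.
P(X ≤ 1) = C(6,0)·0.25^0·0.75^6 + C(6,1)·0.25^1·0.75^5.
= 0.177979 + 0.355957 = 0.5339.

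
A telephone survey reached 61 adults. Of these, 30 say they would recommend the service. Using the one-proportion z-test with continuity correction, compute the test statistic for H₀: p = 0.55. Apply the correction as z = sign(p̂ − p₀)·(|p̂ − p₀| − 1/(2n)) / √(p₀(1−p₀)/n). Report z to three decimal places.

The sample proportion is 30/61 = 0.49180. p̂ − p₀ = -0.058197.
Continuity correction 1/(2n) = 1/122 = 0.008197.
Corrected numerator: |-0.058197| − 0.008197 = 0.050000.
Null standard error: √(0.55·0.45/61) = √0.004057377 = 0.063698.
z = −0.050000/0.063698 = -0.785.

z = -0.785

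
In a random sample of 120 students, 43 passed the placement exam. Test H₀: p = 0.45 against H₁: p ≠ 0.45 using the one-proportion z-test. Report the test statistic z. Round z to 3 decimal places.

z = -2.018

The sample proportion is 43/120 = 0.35833.
SE₀ = √(0.45·0.55/120) = 0.045415.
z = (p̂ − p₀)/SE = (0.35833 − 0.45)/0.045415 = -2.018.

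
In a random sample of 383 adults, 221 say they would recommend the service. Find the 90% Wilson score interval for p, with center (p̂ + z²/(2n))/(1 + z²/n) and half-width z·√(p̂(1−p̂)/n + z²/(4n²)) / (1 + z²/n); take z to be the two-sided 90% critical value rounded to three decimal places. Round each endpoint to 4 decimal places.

p̂ = 221/383 = 0.57702; z = 1.645, so z² = 2.706025.
Denominator 1 + z²/n = 1 + 2.706025/383 = 1.007065.
Adjusted center: (0.57702 + z²/(2n))/1.007065 = 0.57648.
Radicand: p̂(1−p̂)/n + z²/(4n²) = 0.000637252 + 0.000004612 = 0.000641864.
Half-width = z·√(radicand)/denom = 1.645·0.025335/1.007065 = 0.04138.
Interval: 0.57648 ± 0.04138 → (0.5351, 0.6179).

(0.5351, 0.6179)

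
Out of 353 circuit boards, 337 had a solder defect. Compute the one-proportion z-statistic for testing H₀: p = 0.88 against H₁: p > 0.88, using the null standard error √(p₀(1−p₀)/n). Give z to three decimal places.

Sample proportion p̂ = 337/353 = 0.95467.
Null standard error: √(0.88·0.12/353) = √0.000299150 = 0.017296.
z = (p̂ − p₀)/SE = (0.95467 − 0.88)/0.017296 = 4.317.

z = 4.317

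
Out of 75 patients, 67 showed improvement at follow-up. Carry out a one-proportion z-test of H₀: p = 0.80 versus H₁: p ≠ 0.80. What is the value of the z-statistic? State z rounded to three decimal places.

z = 2.021

p̂ = 67/75 = 0.89333.
SE₀ = √(0.80·0.20/75) = 0.046188.
z = (p̂ − p₀)/SE = (0.89333 − 0.80)/0.046188 = 2.021.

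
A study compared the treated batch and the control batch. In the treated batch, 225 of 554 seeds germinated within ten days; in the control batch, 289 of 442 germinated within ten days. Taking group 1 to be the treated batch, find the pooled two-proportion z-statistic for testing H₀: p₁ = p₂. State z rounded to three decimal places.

Sample proportions: p̂₁ = 225/554 = 0.40614 and p̂₂ = 289/442 = 0.65385.
Pooled p̂ = (225+289)/(554+442) = 514/996 = 0.51606.
Pooled SE = √[0.2497419·0.00406750] ≈ 0.031872.
z = -0.24771/0.031872 = -7.772.

z = -7.772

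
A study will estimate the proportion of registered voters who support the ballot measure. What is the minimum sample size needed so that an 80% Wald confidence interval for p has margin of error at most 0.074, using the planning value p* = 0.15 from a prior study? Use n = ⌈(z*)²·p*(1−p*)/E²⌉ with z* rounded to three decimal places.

z* = 1.282 at the 80% level.
p*(1−p*) = 0.15·0.85 = 0.1275.
Required n before rounding: 1.643524 × 0.1275 / 0.074² = 38.267.
Rounding up, n = 39.

n = 39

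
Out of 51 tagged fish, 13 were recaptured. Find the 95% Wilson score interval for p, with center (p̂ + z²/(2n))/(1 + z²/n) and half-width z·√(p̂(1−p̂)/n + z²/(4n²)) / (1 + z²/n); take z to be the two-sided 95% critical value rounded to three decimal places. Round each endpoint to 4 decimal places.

p̂ = 13/51 = 0.25490; z = 1.960, so z² = 3.841600.
Denominator 1 + z²/n = 1 + 3.841600/51 = 1.075325.
Adjusted center: (0.25490 + z²/(2n))/1.075325 = 0.27207.
Radicand: p̂(1−p̂)/n + z²/(4n²) = 0.003724058 + 0.000369243 = 0.004093301.
Half-width = 1.960·√0.004093301/1.075325 = 0.11661.
Interval: 0.27207 ± 0.11661 → (0.1555, 0.3887).

(0.1555, 0.3887)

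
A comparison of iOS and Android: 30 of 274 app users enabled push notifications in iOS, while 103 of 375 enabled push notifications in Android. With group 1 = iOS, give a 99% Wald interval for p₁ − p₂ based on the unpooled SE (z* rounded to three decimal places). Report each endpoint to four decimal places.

(-0.2419, -0.0885)

p̂₁ = 30/274 = 0.10949, p̂₂ = 103/375 = 0.27467; p̂₁ − p̂₂ = -0.16518.
Unpooled SE = √(p̂₁(1−p̂₁)/n₁ + p̂₂(1−p̂₂)/n₂) = √(0.000355844 + 0.000531266) = 0.029784.
z* = 2.576 at the 99% level. Margin = 2.576·0.029784 = 0.07672.
So the interval runs from -0.2419 to -0.0885.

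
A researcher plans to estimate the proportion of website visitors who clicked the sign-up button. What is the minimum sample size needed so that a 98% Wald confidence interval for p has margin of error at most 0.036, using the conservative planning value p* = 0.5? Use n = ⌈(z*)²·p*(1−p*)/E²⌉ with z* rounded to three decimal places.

z* = 2.326 at the 98% level.
p*(1−p*) = 0.50·0.50 = 0.2500.
Required n before rounding: 5.410276 × 0.2500 / 0.036² = 1043.649.
Rounding up, n = 1044.

n = 1044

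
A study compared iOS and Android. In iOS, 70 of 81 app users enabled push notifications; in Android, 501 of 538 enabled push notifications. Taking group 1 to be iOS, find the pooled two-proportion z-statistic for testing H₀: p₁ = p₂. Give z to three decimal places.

p̂₁ = 70/81 = 0.86420, p̂₂ = 501/538 = 0.93123.
Pooled p̂ = (70+501)/(81+538) = 571/619 = 0.92246.
SE = √[p̂(1−p̂)(1/n₁+1/n₂)] = √[0.92246·0.07754·(1/81+1/538)] ≈ 0.031876.
z = -0.06703/0.031876 = -2.103.

z = -2.103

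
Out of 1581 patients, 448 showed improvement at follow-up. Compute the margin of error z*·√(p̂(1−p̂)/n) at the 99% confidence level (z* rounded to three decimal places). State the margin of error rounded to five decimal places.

With x = 448 successes in n = 1581, p̂ = 0.28336.
Standard error of p̂: √(0.203069/1581) = √0.000128444 = 0.011333.
The 99% critical value is z* = 2.576.
Margin of error = z*·SE = 2.576 × 0.011333 = 0.02919.

ME = 0.02919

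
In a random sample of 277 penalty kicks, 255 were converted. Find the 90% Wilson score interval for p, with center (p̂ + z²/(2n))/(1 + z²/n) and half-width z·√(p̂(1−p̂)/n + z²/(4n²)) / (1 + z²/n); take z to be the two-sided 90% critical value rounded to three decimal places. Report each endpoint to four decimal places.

p̂ = 255/277 = 0.92058; z = 1.645, so z² = 2.706025.
1 + z²/n = 1.009769.
Center = (0.92058 + 0.004885)/1.009769 = 0.91651.
Radicand: p̂(1−p̂)/n + z²/(4n²) = 0.000263951 + 0.000008817 = 0.000272768.
Half-width = z·√(radicand)/denom = 1.645·0.016516/1.009769 = 0.02691.
So the interval runs from 0.8896 to 0.9434.

(0.8896, 0.9434)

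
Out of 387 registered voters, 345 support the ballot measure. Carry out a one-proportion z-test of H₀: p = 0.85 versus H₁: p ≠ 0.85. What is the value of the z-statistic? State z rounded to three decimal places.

z = 2.285

p̂ = 345/387 = 0.89147.
Under H₀, SE = √(p₀(1−p₀)/n) = √(0.85·0.15/387) = √0.000329457 = 0.018151.
Test statistic: z = 0.04147/0.018151 = 2.285.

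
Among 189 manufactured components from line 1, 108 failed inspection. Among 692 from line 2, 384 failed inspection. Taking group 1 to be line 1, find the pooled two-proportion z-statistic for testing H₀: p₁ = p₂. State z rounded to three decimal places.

p̂₁ = 108/189 = 0.57143, p̂₂ = 384/692 = 0.55491.
Pooled p̂ = (108+384)/(189+692) = 492/881 = 0.55846.
SE = √[p̂(1−p̂)(1/n₁+1/n₂)] = √[0.55846·0.44154·(1/189+1/692)] ≈ 0.040755.
z = 0.01652/0.040755 = 0.405.

z = 0.405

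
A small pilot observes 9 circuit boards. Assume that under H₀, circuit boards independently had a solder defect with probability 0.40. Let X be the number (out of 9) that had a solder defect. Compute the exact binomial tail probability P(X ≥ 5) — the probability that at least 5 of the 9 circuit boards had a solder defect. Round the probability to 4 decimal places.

X ~ Binomial(n=9, p=0.40).
P(X ≥ 5) = Σ_{j=5}^{9} C(9,j)·0.40^j·0.60^{9−j}.
= 0.167215 + 0.074318 + 0.021234 + 0.003539 + 0.000262 = 0.2666.

P = 0.2666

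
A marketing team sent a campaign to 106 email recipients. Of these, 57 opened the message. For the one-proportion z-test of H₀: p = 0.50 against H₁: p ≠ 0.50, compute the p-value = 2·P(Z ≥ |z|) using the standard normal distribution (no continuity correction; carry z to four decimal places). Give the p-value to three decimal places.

With x = 57 successes in n = 106, p̂ = 0.53774.
Null standard error: √(0.50·0.50/106) = √0.002358491 = 0.048564.
Test statistic (full precision, shown to 4 dp): z = (57/106 − 0.50)/SE₀ ≈ 0.7770.
p-value = 2·P(Z ≥ |z|) with z = 0.7770 → 0.437.

p-value = 0.437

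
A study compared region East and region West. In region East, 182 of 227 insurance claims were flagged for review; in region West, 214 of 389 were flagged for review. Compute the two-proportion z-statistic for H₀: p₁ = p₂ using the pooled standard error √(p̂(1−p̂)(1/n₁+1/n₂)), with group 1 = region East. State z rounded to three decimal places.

Sample proportions: p̂₁ = 182/227 = 0.80176 and p̂₂ = 214/389 = 0.55013.
Pooled p̂ = (182+214)/(227+389) = 396/616 = 0.64286.
Pooled SE = √[0.2295918·0.00697598] ≈ 0.040020.
z = (p̂₁ − p̂₂)/SE = (0.80176 − 0.55013)/0.040020 = 0.25163/0.040020 = 6.288.

z = 6.288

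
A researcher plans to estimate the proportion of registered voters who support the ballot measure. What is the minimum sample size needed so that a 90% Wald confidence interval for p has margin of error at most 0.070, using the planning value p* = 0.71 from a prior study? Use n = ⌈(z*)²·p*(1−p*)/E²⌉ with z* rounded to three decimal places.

For 90% confidence, z* = 1.645.
p*(1−p*) = 0.2059.
(z*)²·p*(1−p*)/E² = 2.706025·0.2059/0.004900 = 113.708.
⌈113.708⌉ = 114.

n = 114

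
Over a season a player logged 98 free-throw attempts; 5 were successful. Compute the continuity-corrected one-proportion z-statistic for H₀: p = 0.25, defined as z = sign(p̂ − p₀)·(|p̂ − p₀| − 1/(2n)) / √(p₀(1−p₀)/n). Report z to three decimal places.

z = -4.432

Sample proportion p̂ = 5/98 = 0.05102. p̂ − p₀ = -0.198980.
1/(2n) = 0.005102.
Corrected numerator: |-0.198980| − 0.005102 = 0.193878.
SE₀ = √(0.25·0.75/98) = 0.043741.
z = (−)0.193878/0.043741 = -4.432.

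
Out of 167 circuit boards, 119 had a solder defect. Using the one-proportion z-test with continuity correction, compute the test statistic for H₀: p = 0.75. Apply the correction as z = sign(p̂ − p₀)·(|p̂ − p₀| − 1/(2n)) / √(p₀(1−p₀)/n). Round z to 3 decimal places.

z = -1.028

With x = 119 successes in n = 167, p̂ = 0.71257. p̂ − p₀ = -0.037425.
Continuity correction 1/(2n) = 1/334 = 0.002994.
Corrected numerator: |-0.037425| − 0.002994 = 0.034431.
Under H₀, SE = √(p₀(1−p₀)/n) = √(0.75·0.25/167) = √0.001122754 = 0.033508.
z = −0.034431/0.033508 = -1.028.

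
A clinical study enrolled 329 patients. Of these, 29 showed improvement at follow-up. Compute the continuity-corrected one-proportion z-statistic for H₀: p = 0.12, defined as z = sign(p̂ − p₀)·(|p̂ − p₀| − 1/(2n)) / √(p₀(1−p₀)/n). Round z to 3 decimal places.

Sample proportion p̂ = 29/329 = 0.08815. p̂ − p₀ = -0.031854.
Continuity correction 1/(2n) = 1/658 = 0.001520.
Corrected numerator: |-0.031854| − 0.001520 = 0.030334.
SE₀ = √(0.12·0.88/329) = 0.017916.
z = (−)0.030334/0.017916 = -1.693.

z = -1.693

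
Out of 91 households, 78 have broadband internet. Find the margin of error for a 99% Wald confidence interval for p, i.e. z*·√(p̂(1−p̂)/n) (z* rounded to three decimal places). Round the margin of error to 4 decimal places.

ME = 0.0945

With x = 78 successes in n = 91, p̂ = 0.85714.
Standard error of p̂: √(0.122449/91) = √0.001345593 = 0.036682.
For 99% confidence, z* = 2.576.
Margin of error = z*·SE = 2.576 × 0.036682 = 0.0945.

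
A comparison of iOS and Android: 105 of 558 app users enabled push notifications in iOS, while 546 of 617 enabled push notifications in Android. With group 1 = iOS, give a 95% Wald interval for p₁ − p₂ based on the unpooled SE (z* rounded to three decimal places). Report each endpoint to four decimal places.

p̂₁ = 0.18817, p̂₂ = 0.88493, so the observed difference is -0.69676.
Unpooled SE = √(p̂₁(1−p̂₁)/n₁ + p̂₂(1−p̂₂)/n₂) = √(0.000273769 + 0.000165042) = 0.020948.
z* = 1.960 at the 95% level. Margin = 1.960·0.020948 = 0.04106.
Interval: -0.69676 ± 0.04106 → (-0.7378, -0.6557).

(-0.7378, -0.6557)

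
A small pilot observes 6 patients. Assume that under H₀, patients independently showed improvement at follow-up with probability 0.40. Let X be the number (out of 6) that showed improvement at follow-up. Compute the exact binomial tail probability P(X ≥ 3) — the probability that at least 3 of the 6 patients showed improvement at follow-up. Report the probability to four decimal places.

X is binomial with n = 6 and p = 0.40.
P(X ≥ 3) = C(6,3)·0.40^3·0.60^3 + C(6,4)·0.40^4·0.60^2 + C(6,5)·0.40^5·0.60^1 + C(6,6)·0.40^6·0.60^0.
= 0.276480 + 0.138240 + 0.036864 + 0.004096 = 0.4557.

P = 0.4557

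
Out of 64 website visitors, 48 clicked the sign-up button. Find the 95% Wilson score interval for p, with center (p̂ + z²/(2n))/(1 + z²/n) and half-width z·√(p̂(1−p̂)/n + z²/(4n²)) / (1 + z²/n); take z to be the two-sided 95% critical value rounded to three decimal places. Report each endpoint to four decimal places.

p̂ = 48/64 = 0.75000; z = 1.960, so z² = 3.841600.
1 + z²/n = 1.060025.
Adjusted center: (0.75000 + z²/(2n))/1.060025 = 0.73584.
Radicand: p̂(1−p̂)/n + z²/(4n²) = 0.002929688 + 0.000234473 = 0.003164161.
Half-width = z·√(radicand)/denom = 1.960·0.056251/1.060025 = 0.10401.
Interval: 0.73584 ± 0.10401 → (0.6318, 0.8399).

(0.6318, 0.8399)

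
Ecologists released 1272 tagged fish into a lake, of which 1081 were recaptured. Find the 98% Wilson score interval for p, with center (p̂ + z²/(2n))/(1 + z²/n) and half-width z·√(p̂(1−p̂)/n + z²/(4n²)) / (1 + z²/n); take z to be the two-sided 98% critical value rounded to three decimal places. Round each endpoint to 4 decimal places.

(0.8251, 0.8717)

p̂ = 1081/1272 = 0.84984; z = 2.326, so z² = 5.410276.
1 + z²/n = 1.004253.
Center = (0.84984 + 0.002127)/1.004253 = 0.84836.
Radicand: p̂(1−p̂)/n + z²/(4n²) = 0.000100322 + 0.000000836 = 0.000101158.
Half-width = 2.326·√0.000101158/1.004253 = 0.02330.
So the interval runs from 0.8251 to 0.8717.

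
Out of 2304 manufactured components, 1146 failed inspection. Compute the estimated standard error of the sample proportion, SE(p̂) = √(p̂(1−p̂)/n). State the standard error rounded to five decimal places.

SE = 0.01042

Sample proportion p̂ = 1146/2304 = 0.49740.
p̂(1−p̂) = 0.249993.
SE = √(0.249993/2304) = √0.000108504 = 0.01042.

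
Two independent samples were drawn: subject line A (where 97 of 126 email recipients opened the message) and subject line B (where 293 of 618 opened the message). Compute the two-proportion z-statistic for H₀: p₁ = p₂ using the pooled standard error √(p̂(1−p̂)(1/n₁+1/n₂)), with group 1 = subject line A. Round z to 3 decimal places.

p̂₁ = 97/126 = 0.76984, p̂₂ = 293/618 = 0.47411.
Pooling: p̂ = 390/744 = 0.52419.
SE = √[p̂(1−p̂)(1/n₁+1/n₂)] = √[0.52419·0.47581·(1/126+1/618)] ≈ 0.048817.
z = 0.29573/0.048817 = 6.058.

z = 6.058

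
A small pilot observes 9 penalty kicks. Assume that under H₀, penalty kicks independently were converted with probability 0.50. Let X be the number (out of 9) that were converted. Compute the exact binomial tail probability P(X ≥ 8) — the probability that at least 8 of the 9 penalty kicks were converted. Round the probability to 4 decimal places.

P = 0.0195

X ~ Binomial(n=9, p=0.50).
P(X ≥ 8) = C(9,8)·0.50^8·0.50^1 + C(9,9)·0.50^9·0.50^0.
= 0.017578 + 0.001953 = 0.0195.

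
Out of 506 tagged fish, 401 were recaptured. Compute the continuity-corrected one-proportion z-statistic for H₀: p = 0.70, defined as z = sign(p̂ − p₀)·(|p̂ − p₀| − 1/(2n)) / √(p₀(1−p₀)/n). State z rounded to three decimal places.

z = 4.492

Sample proportion p̂ = 401/506 = 0.79249. p̂ − p₀ = 0.092490.
Continuity correction 1/(2n) = 1/1012 = 0.000988.
Corrected numerator: |0.092490| − 0.000988 = 0.091502.
Under H₀, SE = √(p₀(1−p₀)/n) = √(0.70·0.30/506) = √0.000415020 = 0.020372.
z = +0.091502/0.020372 = 4.492.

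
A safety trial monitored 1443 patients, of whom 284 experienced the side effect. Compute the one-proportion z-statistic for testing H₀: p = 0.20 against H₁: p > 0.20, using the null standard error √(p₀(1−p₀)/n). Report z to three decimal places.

z = -0.303

With x = 284 successes in n = 1443, p̂ = 0.19681.
Null standard error: √(0.20·0.80/1443) = √0.000110880 = 0.010530.
z = (p̂ − p₀)/SE = (0.19681 − 0.20)/0.010530 = -0.303.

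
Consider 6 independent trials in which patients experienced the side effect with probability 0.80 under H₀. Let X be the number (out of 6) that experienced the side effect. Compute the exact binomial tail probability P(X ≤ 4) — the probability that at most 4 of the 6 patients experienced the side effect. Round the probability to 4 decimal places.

P = 0.3446

X ~ Binomial(n=6, p=0.80).
P(X ≤ 4) = Σ_{j=0}^{4} C(6,j)·0.80^j·0.20^{6−j}.
= 0.000064 + 0.001536 + 0.015360 + 0.081920 + 0.245760 = 0.3446.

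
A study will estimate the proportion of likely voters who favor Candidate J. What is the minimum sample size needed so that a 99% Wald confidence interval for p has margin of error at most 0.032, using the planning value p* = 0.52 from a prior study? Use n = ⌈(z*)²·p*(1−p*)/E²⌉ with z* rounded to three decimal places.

z* = 2.576 at the 99% level.
p*(1−p*) = 0.52·0.48 = 0.2496.
(z*)²·p*(1−p*)/E² = 6.635776·0.2496/0.001024 = 1617.470.
Rounding up, n = 1618.

n = 1618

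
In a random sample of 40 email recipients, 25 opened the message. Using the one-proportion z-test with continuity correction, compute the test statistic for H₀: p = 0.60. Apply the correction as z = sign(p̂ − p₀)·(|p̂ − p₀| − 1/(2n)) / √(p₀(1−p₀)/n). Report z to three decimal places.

z = 0.161

p̂ = 25/40 = 0.62500. p̂ − p₀ = 0.025000.
Continuity correction 1/(2n) = 1/80 = 0.012500.
Corrected numerator: |0.025000| − 0.012500 = 0.012500.
Under H₀, SE = √(p₀(1−p₀)/n) = √(0.60·0.40/40) = √0.006000000 = 0.077460.
z = +0.012500/0.077460 = 0.161.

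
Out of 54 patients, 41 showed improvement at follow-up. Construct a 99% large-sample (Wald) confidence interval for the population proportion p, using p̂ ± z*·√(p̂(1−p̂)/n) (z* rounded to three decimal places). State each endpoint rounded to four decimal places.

(0.6094, 0.9091)

With x = 41 successes in n = 54, p̂ = 0.75926.
SE = √(p̂(1−p̂)/n) = √(0.182785/54) = 0.058180.
The 99% critical value is z* = 2.576.
Margin of error: 2.576 × 0.058180 = 0.14987.
Interval: 0.75926 ± 0.14987 → (0.6094, 0.9091).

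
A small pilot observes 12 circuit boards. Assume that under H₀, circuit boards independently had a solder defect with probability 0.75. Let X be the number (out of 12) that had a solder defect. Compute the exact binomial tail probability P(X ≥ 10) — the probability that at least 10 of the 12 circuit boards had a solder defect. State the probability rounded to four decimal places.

P = 0.3907

X is binomial with n = 12 and p = 0.75.
P(X ≥ 10) = C(12,10)·0.75^10·0.25^2 + C(12,11)·0.75^11·0.25^1 + C(12,12)·0.75^12·0.25^0.
= 0.232293 + 0.126705 + 0.031676 = 0.3907.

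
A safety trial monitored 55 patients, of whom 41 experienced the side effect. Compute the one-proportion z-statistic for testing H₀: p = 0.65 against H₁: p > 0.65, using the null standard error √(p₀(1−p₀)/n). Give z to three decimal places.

z = 1.484

With x = 41 successes in n = 55, p̂ = 0.74545.
SE₀ = √(0.65·0.35/55) = 0.064315.
z = (p̂ − p₀)/SE = (0.74545 − 0.65)/0.064315 = 1.484.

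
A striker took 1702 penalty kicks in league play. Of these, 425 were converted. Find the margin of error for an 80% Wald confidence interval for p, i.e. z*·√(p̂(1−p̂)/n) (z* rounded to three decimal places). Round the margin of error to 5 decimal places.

ME = 0.01345

Sample proportion p̂ = 425/1702 = 0.24971.
Standard error of p̂: √(0.187353/1702) = √0.000110078 = 0.010492.
For 80% confidence, z* = 1.282.
ME = 1.282·0.010492 = 0.01345.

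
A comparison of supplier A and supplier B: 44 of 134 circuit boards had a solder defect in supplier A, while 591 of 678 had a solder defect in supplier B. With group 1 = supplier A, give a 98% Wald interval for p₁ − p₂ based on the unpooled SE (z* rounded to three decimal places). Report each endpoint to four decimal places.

p̂₁ = 0.32836, p̂₂ = 0.87168, so the observed difference is -0.54332.
Unpooled SE = √(p̂₁(1−p̂₁)/n₁ + p̂₂(1−p̂₂)/n₂) = √(0.001645814 + 0.000164975) = 0.042553.
z* = 2.326 at the 98% level. Margin = 2.326·0.042553 = 0.09898.
Interval: -0.54332 ± 0.09898 → (-0.6423, -0.4443).

(-0.6423, -0.4443)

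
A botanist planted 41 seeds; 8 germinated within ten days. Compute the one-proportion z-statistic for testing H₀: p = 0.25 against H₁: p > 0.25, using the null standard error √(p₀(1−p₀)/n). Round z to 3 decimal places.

z = -0.812

With x = 8 successes in n = 41, p̂ = 0.19512.
SE₀ = √(0.25·0.75/41) = 0.067625.
z = (p̂ − p₀)/SE = (0.19512 − 0.25)/0.067625 = -0.812.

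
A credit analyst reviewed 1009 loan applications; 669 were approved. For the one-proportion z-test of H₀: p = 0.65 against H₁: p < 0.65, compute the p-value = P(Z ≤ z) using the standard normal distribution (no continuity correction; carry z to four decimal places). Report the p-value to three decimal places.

With x = 669 successes in n = 1009, p̂ = 0.66303.
SE₀ = √(0.65·0.35/1009) = 0.015016.
Test statistic (full precision, shown to 4 dp): z = (669/1009 − 0.65)/SE₀ ≈ 0.8679.
From the standard normal, P(Z ≤ z) = 0.807.

p-value = 0.807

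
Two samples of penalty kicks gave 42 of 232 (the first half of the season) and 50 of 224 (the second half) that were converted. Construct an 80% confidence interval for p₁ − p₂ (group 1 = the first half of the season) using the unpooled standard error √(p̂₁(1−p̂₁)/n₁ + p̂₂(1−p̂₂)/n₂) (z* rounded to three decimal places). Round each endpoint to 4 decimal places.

(-0.0904, 0.0060)

p̂₁ = 0.18103, p̂₂ = 0.22321, so the observed difference is -0.04218.
Unpooled SE = √(p̂₁(1−p̂₁)/n₁ + p̂₂(1−p̂₂)/n₂) = √(0.000639056 + 0.000774061) = 0.037591.
The 80% critical value is z* = 1.282. Margin = 1.282·0.037591 = 0.04819.
CI: -0.04218 ± 0.04819 = (-0.0904, 0.0060).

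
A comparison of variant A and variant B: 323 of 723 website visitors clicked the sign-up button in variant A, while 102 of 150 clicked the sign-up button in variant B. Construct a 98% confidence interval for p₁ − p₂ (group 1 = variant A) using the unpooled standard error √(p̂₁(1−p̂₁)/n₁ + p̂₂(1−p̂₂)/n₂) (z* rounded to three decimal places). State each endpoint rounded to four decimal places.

(-0.3317, -0.1348)

p̂₁ = 323/723 = 0.44675, p̂₂ = 102/150 = 0.68000; p̂₁ − p̂₂ = -0.23325.
SE = √(0.000341859 + 0.001450667) = √0.001792526 = 0.042338.
For 98% confidence, z* = 2.326. Margin of error = 0.09848.
So the interval runs from -0.3317 to -0.1348.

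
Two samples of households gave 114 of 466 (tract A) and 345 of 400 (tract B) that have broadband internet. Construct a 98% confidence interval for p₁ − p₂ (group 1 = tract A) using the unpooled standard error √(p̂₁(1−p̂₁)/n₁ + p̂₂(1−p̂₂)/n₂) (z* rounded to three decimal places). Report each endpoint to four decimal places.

p̂₁ = 0.24464, p̂₂ = 0.86250, so the observed difference is -0.61786.
SE = √(0.000396543 + 0.000296484) = √0.000693027 = 0.026325.
z* = 2.326 at the 98% level. Margin of error = 0.06123.
So the interval runs from -0.6791 to -0.5566.

(-0.6791, -0.5566)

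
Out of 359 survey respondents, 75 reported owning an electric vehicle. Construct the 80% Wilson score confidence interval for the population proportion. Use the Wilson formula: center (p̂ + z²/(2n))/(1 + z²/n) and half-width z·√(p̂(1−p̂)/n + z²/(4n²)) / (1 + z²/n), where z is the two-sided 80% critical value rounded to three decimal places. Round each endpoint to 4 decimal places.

p̂ = 75/359 = 0.20891; z = 1.282, so z² = 1.643524.
1 + z²/n = 1.004578.
Adjusted center: (0.20891 + z²/(2n))/1.004578 = 0.21024.
Radicand: p̂(1−p̂)/n + z²/(4n²) = 0.000460359 + 0.000003188 = 0.000463547.
Half-width = 1.282·√0.000463547/1.004578 = 0.02748.
So the interval runs from 0.1828 to 0.2377.

(0.1828, 0.2377)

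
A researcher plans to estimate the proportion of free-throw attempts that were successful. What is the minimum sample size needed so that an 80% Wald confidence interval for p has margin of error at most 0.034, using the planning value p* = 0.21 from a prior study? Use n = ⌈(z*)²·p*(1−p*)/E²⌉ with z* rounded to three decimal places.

The 80% critical value is z* = 1.282.
p*(1−p*) = 0.21·0.79 = 0.1659.
(z*)²·p*(1−p*)/E² = 1.643524·0.1659/0.001156 = 235.866.
Rounding up, n = 236.

n = 236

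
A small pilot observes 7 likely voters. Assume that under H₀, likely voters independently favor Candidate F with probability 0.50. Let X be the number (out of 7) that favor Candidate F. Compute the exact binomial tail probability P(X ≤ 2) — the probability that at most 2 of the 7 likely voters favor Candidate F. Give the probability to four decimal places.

P = 0.2266

X is binomial with n = 7 and p = 0.50.
P(X ≤ 2) = C(7,0)·0.50^0·0.50^7 + C(7,1)·0.50^1·0.50^6 + C(7,2)·0.50^2·0.50^5.
= 0.007812 + 0.054688 + 0.164062 = 0.2266.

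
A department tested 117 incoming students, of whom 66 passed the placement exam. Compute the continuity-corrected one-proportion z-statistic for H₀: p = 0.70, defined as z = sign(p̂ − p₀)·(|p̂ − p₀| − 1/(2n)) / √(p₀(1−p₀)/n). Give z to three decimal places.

z = -3.107

With x = 66 successes in n = 117, p̂ = 0.56410. p̂ − p₀ = -0.135897.
1/(2n) = 0.004274.
Corrected numerator: |-0.135897| − 0.004274 = 0.131623.
SE₀ = √(0.70·0.30/117) = 0.042366.
z = (−)0.131623/0.042366 = -3.107.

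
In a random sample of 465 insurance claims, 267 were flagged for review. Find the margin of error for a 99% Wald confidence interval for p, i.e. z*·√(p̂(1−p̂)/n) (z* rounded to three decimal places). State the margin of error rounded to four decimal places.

ME = 0.0591

p̂ = 267/465 = 0.57419.
SE(p̂) = √(0.57419·0.42581/465) = 0.022930.
The 99% critical value is z* = 2.576.
ME = 2.576·0.022930 = 0.0591.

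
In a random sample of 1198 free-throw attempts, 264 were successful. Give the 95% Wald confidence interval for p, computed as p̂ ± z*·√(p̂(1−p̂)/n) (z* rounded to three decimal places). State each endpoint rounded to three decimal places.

The sample proportion is 264/1198 = 0.22037.
SE = √(p̂(1−p̂)/n) = √(0.171806/1198) = 0.011975.
The 95% critical value is z* = 1.960.
Margin of error: 1.960 × 0.011975 = 0.02347.
So the interval runs from 0.197 to 0.244.

(0.197, 0.244)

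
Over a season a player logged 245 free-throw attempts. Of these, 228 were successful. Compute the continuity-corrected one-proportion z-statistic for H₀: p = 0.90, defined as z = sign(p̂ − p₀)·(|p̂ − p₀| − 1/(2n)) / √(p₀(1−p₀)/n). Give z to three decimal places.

z = 1.491

With x = 228 successes in n = 245, p̂ = 0.93061. p̂ − p₀ = 0.030612.
1/(2n) = 0.002041.
Corrected numerator: |0.030612| − 0.002041 = 0.028571.
Under H₀, SE = √(p₀(1−p₀)/n) = √(0.90·0.10/245) = √0.000367347 = 0.019166.
z = +0.028571/0.019166 = 1.491.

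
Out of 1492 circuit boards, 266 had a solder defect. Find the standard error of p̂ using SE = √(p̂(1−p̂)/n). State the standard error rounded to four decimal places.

SE = 0.0099

With x = 266 successes in n = 1492, p̂ = 0.17828.
p̂(1−p̂) = 0.146496.
Dividing by n and taking the root: √0.000098188 = 0.0099.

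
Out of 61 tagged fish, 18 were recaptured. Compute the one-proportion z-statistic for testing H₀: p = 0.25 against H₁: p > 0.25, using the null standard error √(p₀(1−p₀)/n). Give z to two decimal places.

With x = 18 successes in n = 61, p̂ = 0.29508.
SE₀ = √(0.25·0.75/61) = 0.055442.
z = (p̂ − p₀)/SE = (0.29508 − 0.25)/0.055442 = 0.81.

z = 0.81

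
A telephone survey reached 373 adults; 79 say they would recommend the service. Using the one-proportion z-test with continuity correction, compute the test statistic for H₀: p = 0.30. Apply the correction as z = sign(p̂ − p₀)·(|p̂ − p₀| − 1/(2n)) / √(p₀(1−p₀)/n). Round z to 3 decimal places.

Sample proportion p̂ = 79/373 = 0.21180. p̂ − p₀ = -0.088204.
1/(2n) = 0.001340.
Corrected numerator: |-0.088204| − 0.001340 = 0.086864.
SE₀ = √(0.30·0.70/373) = 0.023728.
z = (−)0.086864/0.023728 = -3.661.

z = -3.661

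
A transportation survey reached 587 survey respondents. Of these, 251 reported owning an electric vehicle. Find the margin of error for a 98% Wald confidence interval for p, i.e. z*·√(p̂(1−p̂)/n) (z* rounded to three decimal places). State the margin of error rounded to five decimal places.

ME = 0.04750

The sample proportion is 251/587 = 0.42760.
Standard error of p̂: √(0.244758/587) = √0.000416964 = 0.020420.
The 98% critical value is z* = 2.326.
ME = 2.326·0.020420 = 0.04750.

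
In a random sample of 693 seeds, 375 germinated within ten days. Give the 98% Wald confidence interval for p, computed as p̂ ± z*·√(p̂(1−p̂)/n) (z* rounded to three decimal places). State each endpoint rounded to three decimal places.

(0.497, 0.585)

Sample proportion p̂ = 375/693 = 0.54113.
SE = √(p̂(1−p̂)/n) = √(0.248309/693) = 0.018929.
The 98% critical value is z* = 2.326.
Margin of error: 2.326 × 0.018929 = 0.04403.
CI: 0.54113 ± 0.04403 = (0.497, 0.585).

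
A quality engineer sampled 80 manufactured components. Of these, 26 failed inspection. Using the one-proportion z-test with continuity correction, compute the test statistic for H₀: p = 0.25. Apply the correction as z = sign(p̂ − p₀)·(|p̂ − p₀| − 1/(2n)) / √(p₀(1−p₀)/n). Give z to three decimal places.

z = 1.420

Sample proportion p̂ = 26/80 = 0.32500. p̂ − p₀ = 0.075000.
1/(2n) = 0.006250.
Corrected numerator: |0.075000| − 0.006250 = 0.068750.
SE₀ = √(0.25·0.75/80) = 0.048412.
z = (+)0.068750/0.048412 = 1.420.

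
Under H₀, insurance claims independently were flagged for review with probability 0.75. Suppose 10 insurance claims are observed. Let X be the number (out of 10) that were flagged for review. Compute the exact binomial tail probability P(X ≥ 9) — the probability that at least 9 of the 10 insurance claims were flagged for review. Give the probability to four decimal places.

P = 0.2440

X is binomial with n = 10 and p = 0.75.
P(X ≥ 9) = C(10,9)·0.75^9·0.25^1 + C(10,10)·0.75^10·0.25^0.
= 0.187712 + 0.056314 = 0.2440.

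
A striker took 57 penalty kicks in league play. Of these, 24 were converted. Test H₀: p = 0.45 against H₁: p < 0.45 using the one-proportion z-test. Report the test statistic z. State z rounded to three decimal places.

Sample proportion p̂ = 24/57 = 0.42105.
SE₀ = √(0.45·0.55/57) = 0.065895.
z = (0.42105 − 0.45)/0.065895 = -0.02895/0.065895 = -0.439.

z = -0.439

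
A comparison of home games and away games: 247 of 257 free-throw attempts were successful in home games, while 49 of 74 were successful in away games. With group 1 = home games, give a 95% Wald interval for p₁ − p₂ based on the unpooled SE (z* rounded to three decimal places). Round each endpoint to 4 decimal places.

p̂₁ = 0.96109, p̂₂ = 0.66216, so the observed difference is 0.29893.
Unpooled SE = √(p̂₁(1−p̂₁)/n₁ + p̂₂(1−p̂₂)/n₂) = √(0.000145512 + 0.003023019) = 0.056290.
z* = 1.960 at the 95% level. Margin = 1.960·0.056290 = 0.11033.
CI: 0.29893 ± 0.11033 = (0.1886, 0.4093).

(0.1886, 0.4093)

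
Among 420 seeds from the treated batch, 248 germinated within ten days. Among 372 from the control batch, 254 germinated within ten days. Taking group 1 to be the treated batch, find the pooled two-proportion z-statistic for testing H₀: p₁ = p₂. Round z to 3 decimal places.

z = -2.692

Sample proportions: p̂₁ = 248/420 = 0.59048 and p̂₂ = 254/372 = 0.68280.
Pooled p̂ = (248+254)/(420+372) = 502/792 = 0.63384.
Pooled SE = √[0.2320873·0.00506912] ≈ 0.034300.
z = (p̂₁ − p̂₂)/SE = (0.59048 − 0.68280)/0.034300 = -0.09232/0.034300 = -2.692.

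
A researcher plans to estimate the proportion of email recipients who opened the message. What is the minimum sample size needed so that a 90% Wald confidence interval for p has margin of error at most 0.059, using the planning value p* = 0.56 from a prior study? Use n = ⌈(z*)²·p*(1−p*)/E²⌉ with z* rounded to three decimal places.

The 90% critical value is z* = 1.645.
p*(1−p*) = 0.56·0.44 = 0.2464.
Required n before rounding: 2.706025 × 0.2464 / 0.059² = 191.544.
⌈191.544⌉ = 192.

n = 192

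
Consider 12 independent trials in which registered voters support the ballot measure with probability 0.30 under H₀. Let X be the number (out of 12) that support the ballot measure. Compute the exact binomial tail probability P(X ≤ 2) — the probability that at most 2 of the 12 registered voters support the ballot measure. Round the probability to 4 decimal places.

P = 0.2528

X is binomial with n = 12 and p = 0.30.
P(X ≤ 2) = C(12,0)·0.30^0·0.70^12 + C(12,1)·0.30^1·0.70^11 + C(12,2)·0.30^2·0.70^10.
= 0.013841 + 0.071184 + 0.167790 = 0.2528.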